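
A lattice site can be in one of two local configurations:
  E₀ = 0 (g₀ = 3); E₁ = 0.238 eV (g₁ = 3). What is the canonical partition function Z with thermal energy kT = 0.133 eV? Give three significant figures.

Eᵢ/kT = 0, 1.7895.
Z = Σ gᵢe^(−Eᵢ/kT) = 3·e^(−0) + 3·e^(−1.7895) = 3.0000 + 0.50113 = 3.5011.

Z = 3.50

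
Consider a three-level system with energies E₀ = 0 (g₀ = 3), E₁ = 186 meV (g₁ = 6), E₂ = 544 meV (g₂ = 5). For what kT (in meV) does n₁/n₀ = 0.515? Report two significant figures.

n₁/n₀ = (g₁/g₀) exp[−(E₁−E₀)/kT] = 0.515.
⇒ (E₁−E₀)/kT = ln((6/3)/0.515) = ln(3.883) = 1.357.
kT = 186 meV / 1.357 = 140 meV.

140 meV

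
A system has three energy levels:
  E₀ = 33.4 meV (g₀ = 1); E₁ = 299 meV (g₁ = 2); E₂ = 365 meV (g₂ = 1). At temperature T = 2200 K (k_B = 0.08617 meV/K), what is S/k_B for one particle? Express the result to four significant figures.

k_BT = 0.08617 × 2200 K = 189.574 meV.
Eᵢ/kT = 0.176184, 1.57722, 1.92537.
Z = Σ gᵢe^(−Eᵢ/kT) = 1·e^(−0.176184) + 2·e^(−1.57722) + 1·e^(−1.92537) = 0.838464 + 0.413097 + 0.145822 = 1.39738.
⟨E⟩ = Σ EᵢPᵢ = 146.521 meV.
S/k_B = ln Z + ⟨E⟩/kT = ln(1.39738) + 146.521/189.574 = 0.334599 + 0.772896 = 1.107.

1.107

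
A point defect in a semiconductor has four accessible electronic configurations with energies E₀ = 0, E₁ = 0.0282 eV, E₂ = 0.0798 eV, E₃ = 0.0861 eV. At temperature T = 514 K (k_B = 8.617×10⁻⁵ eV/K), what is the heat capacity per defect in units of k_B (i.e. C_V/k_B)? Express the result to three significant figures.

k_BT = 8.617×10⁻⁵ × 514 K = 0.044291 eV.
Eᵢ/kT = 0, 0.63670, 1.8017, 1.9440.
Z = Σ e^(−Eᵢ/kT) = e^(−0) + e^(−0.63670) + e^(−1.8017) + e^(−1.9440) = 1.0000 + 0.52904 + 0.16502 + 0.14313 = 1.8372.
⟨E⟩ = 0.021996 eV, ⟨E²⟩ = 0.0013785 eV².
C_V/k_B = (⟨E²⟩ − ⟨E⟩²)/(kT)² = (0.0013785 − 0.00048382)/0.0019617 = 0.456.

0.456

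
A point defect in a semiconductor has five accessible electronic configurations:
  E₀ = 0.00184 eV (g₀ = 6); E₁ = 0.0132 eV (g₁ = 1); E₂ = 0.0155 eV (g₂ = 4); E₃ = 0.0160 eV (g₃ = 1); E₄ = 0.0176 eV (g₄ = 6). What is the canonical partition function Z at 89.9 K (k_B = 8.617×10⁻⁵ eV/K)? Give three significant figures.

Z = 6.20

k_BT = 8.617×10⁻⁵ × 89.9 K = 0.0077467 eV.
Eᵢ/kT = 0.23752, 1.7040, 2.0009, 2.0654, 2.2719.
Z = Σ gᵢe^(−Eᵢ/kT) = 6·e^(−0.23752) + 1·e^(−1.7040) + 4·e^(−2.0009) + 1·e^(−2.0654) + 6·e^(−2.2719) = 4.7315 + 0.18195 + 0.54085 + 0.12677 + 0.61870 = 6.1998.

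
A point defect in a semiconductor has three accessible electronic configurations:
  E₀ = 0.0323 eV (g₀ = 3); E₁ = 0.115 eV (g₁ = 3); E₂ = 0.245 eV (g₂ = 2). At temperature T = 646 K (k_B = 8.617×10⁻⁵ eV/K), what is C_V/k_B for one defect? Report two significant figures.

k_BT = 8.617×10⁻⁵ × 646 K = 0.05567 eV.
Eᵢ/kT = 0.5802, 2.066, 4.401.
Z = Σ gᵢe^(−Eᵢ/kT) = 3·e^(−0.5802) + 3·e^(−2.066) + 2·e^(−4.401) = 1.679 + 0.3801 + 0.02453 = 2.084.
⟨E⟩ = 0.04988 eV, ⟨E²⟩ = 0.003959 eV².
C_V/k_B = (⟨E²⟩ − ⟨E⟩²)/(kT)² = (0.003959 − 0.002488)/0.003099 = 0.47.

0.47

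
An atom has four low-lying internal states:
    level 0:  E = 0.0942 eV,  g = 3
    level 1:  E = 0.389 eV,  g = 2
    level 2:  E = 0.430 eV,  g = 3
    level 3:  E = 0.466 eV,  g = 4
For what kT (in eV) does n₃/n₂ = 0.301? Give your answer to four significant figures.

n₃/n₂ = (g₃/g₂) exp[−(E₃−E₂)/kT] = 0.301.
⇒ (E₃−E₂)/kT = ln((4/3)/0.301) = ln(4.42968) = 1.48833.
kT = 0.036 eV / 1.48833 = 0.02419 eV.

0.02419 eV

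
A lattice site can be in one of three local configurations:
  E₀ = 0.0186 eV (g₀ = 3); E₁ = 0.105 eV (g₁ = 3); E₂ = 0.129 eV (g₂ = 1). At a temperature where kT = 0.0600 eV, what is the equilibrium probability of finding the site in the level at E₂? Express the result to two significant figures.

0.041

Eᵢ/kT = 0.3100, 1.750, 2.150.
Z = Σ gᵢe^(−Eᵢ/kT) = 3·e^(−0.3100) + 3·e^(−1.750) + 1·e^(−2.150) = 2.200 + 0.5213 + 0.1165 = 2.838.
P₂ = g₂ e^(−E₂/kT) / Z = 0.1165/2.838 = 0.041.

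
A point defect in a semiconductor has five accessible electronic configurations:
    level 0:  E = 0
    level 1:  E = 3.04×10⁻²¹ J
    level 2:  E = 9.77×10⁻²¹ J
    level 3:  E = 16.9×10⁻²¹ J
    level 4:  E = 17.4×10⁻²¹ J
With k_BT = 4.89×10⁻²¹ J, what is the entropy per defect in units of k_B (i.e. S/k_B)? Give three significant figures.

Eᵢ/kT = 0, 0.62168, 1.9980, 3.4560, 3.5583.
Z = Σ e^(−Eᵢ/kT) = e^(−0) + e^(−0.62168) + e^(−1.9980) + e^(−3.4560) + e^(−3.5583) = 1.0000 + 0.53704 + 0.13561 + 0.031556 + 0.028487 = 1.7327.
⟨E⟩ = Σ EᵢPᵢ = 2.3007 ×10⁻²¹ J.
S/k_B = ln Z + ⟨E⟩/kT = ln(1.7327) + 2.3007/4.89 = 0.54968 + 0.47049 = 1.02.

1.02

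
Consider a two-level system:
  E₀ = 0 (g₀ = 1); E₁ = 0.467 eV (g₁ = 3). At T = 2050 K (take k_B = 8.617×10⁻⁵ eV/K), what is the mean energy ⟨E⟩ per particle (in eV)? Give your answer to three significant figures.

k_BT = 8.617×10⁻⁵ × 2050 K = 0.17665 eV.
Eᵢ/kT = 0, 2.6436.
Z = Σ gᵢe^(−Eᵢ/kT) = 1·e^(−0) + 3·e^(−2.6436) = 1.0000 + 0.21331 = 1.2133.
⟨E⟩ = Σ Eᵢ gᵢe^(−Eᵢ/kT) / Z = (0·1.0000 + 0.467·0.21331) / 1.2133 = 0.0821 eV.

0.0821 eV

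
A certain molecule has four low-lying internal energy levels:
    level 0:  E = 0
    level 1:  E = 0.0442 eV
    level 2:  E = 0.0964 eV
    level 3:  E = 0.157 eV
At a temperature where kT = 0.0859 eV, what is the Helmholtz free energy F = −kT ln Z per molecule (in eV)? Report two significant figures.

-0.063 eV

Eᵢ/kT = 0, 0.5146, 1.122, 1.828.
Z = Σ e^(−Eᵢ/kT) = e^(−0) + e^(−0.5146) + e^(−1.122) + e^(−1.828) = 1.000 + 0.5977 + 0.3256 + 0.1607 = 2.084.
F = −kT ln Z = −0.0859 × ln(2.084) = −0.0859 × 0.7343 = -0.063 eV.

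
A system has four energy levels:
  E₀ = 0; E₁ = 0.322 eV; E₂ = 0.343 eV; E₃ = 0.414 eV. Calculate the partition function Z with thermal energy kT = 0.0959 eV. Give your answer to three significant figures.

Z = 1.08

Eᵢ/kT = 0, 3.3577, 3.5766, 4.3170.
Z = Σ e^(−Eᵢ/kT) = e^(−0) + e^(−3.3577) + e^(−3.5766) + e^(−4.3170) = 1.0000 + 0.034815 + 0.027971 + 0.013340 = 1.0761.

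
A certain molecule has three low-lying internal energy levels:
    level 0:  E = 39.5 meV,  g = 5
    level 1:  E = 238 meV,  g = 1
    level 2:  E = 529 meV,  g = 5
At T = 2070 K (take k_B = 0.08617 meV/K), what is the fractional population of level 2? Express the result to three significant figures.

k_BT = 0.08617 × 2070 K = 178.37 meV.
Eᵢ/kT = 0.22145, 1.3343, 2.9657.
Z = Σ gᵢe^(−Eᵢ/kT) = 5·e^(−0.22145) + 1·e^(−1.3343) + 5·e^(−2.9657) = 4.0068 + 0.26334 + 0.25762 = 4.5278.
P₂ = g₂ e^(−E₂/kT) / Z = 0.25762/4.5278 = 0.0569.

0.0569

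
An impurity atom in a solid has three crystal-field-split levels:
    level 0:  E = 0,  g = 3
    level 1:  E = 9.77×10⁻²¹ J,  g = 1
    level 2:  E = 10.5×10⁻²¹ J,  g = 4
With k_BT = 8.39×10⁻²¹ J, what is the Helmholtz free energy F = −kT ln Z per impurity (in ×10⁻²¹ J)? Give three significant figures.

-12.5 ×10⁻²¹ J

Eᵢ/kT = 0, 1.1645, 1.2515.
Z = Σ gᵢe^(−Eᵢ/kT) = 3·e^(−0) + 1·e^(−1.1645) + 4·e^(−1.2515) = 3.0000 + 0.31208 + 1.1443 = 4.4564.
F = −kT ln Z = −8.39 × ln(4.4564) = −8.39 × 1.4943 = -12.5 ×10⁻²¹ J.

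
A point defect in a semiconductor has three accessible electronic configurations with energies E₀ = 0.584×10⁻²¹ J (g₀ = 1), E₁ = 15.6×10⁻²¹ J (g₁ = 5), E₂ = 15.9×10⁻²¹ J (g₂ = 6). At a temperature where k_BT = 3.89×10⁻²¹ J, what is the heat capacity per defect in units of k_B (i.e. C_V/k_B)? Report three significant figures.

Eᵢ/kT = 0.15013, 4.0103, 4.0874.
Z = Σ gᵢe^(−Eᵢ/kT) = 1·e^(−0.15013) + 5·e^(−4.0103) + 6·e^(−4.0874) = 0.86060 + 0.090640 + 0.10070 = 1.0519.
⟨E⟩ = 3.3441, ⟨E²⟩ = 45.451.
C_V/k_B = (⟨E²⟩ − ⟨E⟩²)/(kT)² = (45.451 − 11.183)/15.132 = 2.26.

2.26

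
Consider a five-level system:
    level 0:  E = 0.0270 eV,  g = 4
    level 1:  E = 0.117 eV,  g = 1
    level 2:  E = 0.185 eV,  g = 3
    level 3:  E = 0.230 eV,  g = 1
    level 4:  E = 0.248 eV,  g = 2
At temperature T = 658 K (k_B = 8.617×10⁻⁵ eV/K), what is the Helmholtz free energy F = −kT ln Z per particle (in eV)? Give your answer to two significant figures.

k_BT = 8.617×10⁻⁵ × 658 K = 0.05670 eV.
Eᵢ/kT = 0.4762, 2.063, 3.263, 4.056, 4.374.
Z = Σ gᵢe^(−Eᵢ/kT) = 4·e^(−0.4762) + 1·e^(−2.063) + 3·e^(−3.263) + 1·e^(−4.056) + 2·e^(−4.374) = 2.485 + 0.1271 + 0.1148 + 0.01732 + 0.02520 = 2.769.
F = −kT ln Z = −0.05670 × ln(2.769) = −0.05670 × 1.018 = -0.058 eV.

-0.058 eV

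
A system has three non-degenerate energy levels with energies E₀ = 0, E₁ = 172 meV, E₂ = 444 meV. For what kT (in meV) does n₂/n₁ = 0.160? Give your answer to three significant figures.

n₂/n₁ = exp[−(E₂−E₁)/kT] = 0.160.
⇒ (E₂−E₁)/kT = ln(1/0.160) = ln(6.2500) = 1.8326.
kT = 272 meV / 1.8326 = 148 meV.

148 meV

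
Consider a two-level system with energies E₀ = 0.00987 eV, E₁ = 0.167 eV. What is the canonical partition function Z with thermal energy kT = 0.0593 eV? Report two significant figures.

Eᵢ/kT = 0.1664, 2.816.
Z = Σ e^(−Eᵢ/kT) = e^(−0.1664) + e^(−2.816) = 0.8467 + 0.05984 = 0.9065.

Z = 0.91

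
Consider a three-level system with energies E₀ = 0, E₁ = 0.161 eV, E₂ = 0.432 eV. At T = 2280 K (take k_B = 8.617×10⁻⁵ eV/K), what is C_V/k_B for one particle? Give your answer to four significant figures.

k_BT = 8.617×10⁻⁵ × 2280 K = 0.196468 eV.
Eᵢ/kT = 0, 0.819472, 2.19883.
Z = Σ e^(−Eᵢ/kT) = e^(−0) + e^(−0.819472) + e^(−2.19883) = 1.00000 + 0.440664 + 0.110933 = 1.55160.
⟨E⟩ = 0.0766112 eV, ⟨E²⟩ = 0.0207046 eV².
C_V/k_B = (⟨E²⟩ − ⟨E⟩²)/(kT)² = (0.0207046 − 0.00586928)/0.0385997 = 0.3843.

0.3843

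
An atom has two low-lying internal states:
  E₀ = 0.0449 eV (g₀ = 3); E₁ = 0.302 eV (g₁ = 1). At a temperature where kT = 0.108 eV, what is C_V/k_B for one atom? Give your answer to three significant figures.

Eᵢ/kT = 0.41574, 2.7963.
Z = Σ gᵢe^(−Eᵢ/kT) = 3·e^(−0.41574) + 1·e^(−2.7963) = 1.9796 + 0.061035 = 2.0406.
⟨E⟩ = 0.052591 eV, ⟨E²⟩ = 0.0046837 eV².
C_V/k_B = (⟨E²⟩ − ⟨E⟩²)/(kT)² = (0.0046837 − 0.0027658)/0.011664 = 0.164.

0.164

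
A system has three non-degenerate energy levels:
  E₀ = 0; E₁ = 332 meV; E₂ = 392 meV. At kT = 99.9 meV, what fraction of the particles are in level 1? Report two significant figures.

Eᵢ/kT = 0, 3.323, 3.924.
Z = Σ e^(−Eᵢ/kT) = e^(−0) + e^(−3.323) + e^(−3.924) = 1.000 + 0.03604 + 0.01976 = 1.056.
P₁ = e^(−E₁/kT) / Z = 0.03604/1.056 = 0.034.

0.034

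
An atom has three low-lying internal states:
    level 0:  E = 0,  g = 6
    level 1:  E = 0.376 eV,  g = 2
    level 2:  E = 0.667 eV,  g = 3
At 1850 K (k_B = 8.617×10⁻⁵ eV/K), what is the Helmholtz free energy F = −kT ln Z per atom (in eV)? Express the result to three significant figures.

-0.292 eV

k_BT = 8.617×10⁻⁵ × 1850 K = 0.15941 eV.
Eᵢ/kT = 0, 2.3587, 4.1842.
Z = Σ gᵢe^(−Eᵢ/kT) = 6·e^(−0) + 2·e^(−2.3587) + 3·e^(−4.1842) = 6.0000 + 0.18909 + 0.045703 = 6.2348.
F = −kT ln Z = −0.15941 × ln(6.2348) = −0.15941 × 1.8301 = -0.292 eV.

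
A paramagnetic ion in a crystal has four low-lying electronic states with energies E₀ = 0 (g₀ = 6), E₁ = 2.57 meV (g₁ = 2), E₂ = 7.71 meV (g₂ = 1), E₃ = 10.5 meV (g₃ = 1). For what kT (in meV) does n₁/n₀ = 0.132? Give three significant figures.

2.77 meV

n₁/n₀ = (g₁/g₀) exp[−(E₁−E₀)/kT] = 0.132.
⇒ (E₁−E₀)/kT = ln((2/6)/0.132) = ln(2.5253) = 0.92636.
kT = 2.57 meV / 0.92636 = 2.77 meV.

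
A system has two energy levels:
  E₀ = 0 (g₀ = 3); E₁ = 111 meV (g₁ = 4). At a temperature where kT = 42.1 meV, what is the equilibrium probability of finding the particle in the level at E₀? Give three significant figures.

Eᵢ/kT = 0, 2.6366.
Z = Σ gᵢe^(−Eᵢ/kT) = 3·e^(−0) + 4·e^(−2.6366) = 3.0000 + 0.28642 = 3.2864.
P₀ = g₀ e^(−E₀/kT) / Z = 3.0000/3.2864 = 0.913.

0.913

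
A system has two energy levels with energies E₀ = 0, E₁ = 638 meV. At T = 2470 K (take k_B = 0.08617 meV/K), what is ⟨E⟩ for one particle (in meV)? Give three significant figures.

k_BT = 0.08617 × 2470 K = 212.84 meV.
Eᵢ/kT = 0, 2.9976.
Z = Σ e^(−Eᵢ/kT) = e^(−0) + e^(−2.9976) = 1.0000 + 0.049907 = 1.0499.
⟨E⟩ = Σ Eᵢ e^(−Eᵢ/kT) / Z = (0·1.0000 + 638·0.049907) / 1.0499 = 30.3 meV.

30.3 meV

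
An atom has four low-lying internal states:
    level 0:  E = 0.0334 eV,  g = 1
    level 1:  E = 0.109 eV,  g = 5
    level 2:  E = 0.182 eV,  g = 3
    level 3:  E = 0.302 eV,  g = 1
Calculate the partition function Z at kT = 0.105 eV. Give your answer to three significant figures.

Z = 3.08

Eᵢ/kT = 0.31810, 1.0381, 1.7333, 2.8762.
Z = Σ gᵢe^(−Eᵢ/kT) = 1·e^(−0.31810) + 5·e^(−1.0381) + 3·e^(−1.7333) + 1·e^(−2.8762) = 0.72753 + 1.7706 + 0.53010 + 0.056348 = 3.0846.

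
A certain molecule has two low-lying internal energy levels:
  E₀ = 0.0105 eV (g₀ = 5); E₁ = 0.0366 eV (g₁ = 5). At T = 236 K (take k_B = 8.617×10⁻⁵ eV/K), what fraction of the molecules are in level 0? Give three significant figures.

0.783

k_BT = 8.617×10⁻⁵ × 236 K = 0.020336 eV.
Eᵢ/kT = 0.51633, 1.7998.
Z = Σ gᵢe^(−Eᵢ/kT) = 5·e^(−0.51633) + 5·e^(−1.7998) = 2.9835 + 0.82666 = 3.8102.
P₀ = g₀ e^(−E₀/kT) / Z = 2.9835/3.8102 = 0.783.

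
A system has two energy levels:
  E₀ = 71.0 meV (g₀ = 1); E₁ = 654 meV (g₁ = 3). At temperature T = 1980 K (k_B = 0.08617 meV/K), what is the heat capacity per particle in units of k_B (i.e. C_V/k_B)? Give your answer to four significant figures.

k_BT = 0.08617 × 1980 K = 170.617 meV.
Eᵢ/kT = 0.416137, 3.83315.
Z = Σ gᵢe^(−Eᵢ/kT) = 1·e^(−0.416137) + 3·e^(−3.83315) = 0.659590 + 0.0649240 = 0.724514.
⟨E⟩ = 123.243 meV, ⟨E²⟩ = 42917.1 meV².
C_V/k_B = (⟨E²⟩ − ⟨E⟩²)/(kT)² = (42917.1 − 15188.8)/29110.2 = 0.9525.

0.9525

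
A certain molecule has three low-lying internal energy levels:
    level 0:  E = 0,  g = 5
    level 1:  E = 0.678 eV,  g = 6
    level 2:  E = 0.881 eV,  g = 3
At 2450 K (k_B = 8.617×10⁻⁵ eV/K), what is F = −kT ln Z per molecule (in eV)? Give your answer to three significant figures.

-0.352 eV

k_BT = 8.617×10⁻⁵ × 2450 K = 0.21112 eV.
Eᵢ/kT = 0, 3.2114, 4.1730.
Z = Σ gᵢe^(−Eᵢ/kT) = 5·e^(−0) + 6·e^(−3.2114) + 3·e^(−4.1730) = 5.0000 + 0.24180 + 0.046218 = 5.2880.
F = −kT ln Z = −0.21112 × ln(5.2880) = −0.21112 × 1.6654 = -0.352 eV.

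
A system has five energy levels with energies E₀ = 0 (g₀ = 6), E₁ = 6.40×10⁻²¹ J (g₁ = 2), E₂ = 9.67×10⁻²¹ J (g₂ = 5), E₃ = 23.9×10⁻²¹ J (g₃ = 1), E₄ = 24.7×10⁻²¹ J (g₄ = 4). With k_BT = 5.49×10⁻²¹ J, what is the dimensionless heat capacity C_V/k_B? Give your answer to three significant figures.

0.508

Eᵢ/kT = 0, 1.1658, 1.7614, 4.3534, 4.4991.
Z = Σ gᵢe^(−Eᵢ/kT) = 6·e^(−0) + 2·e^(−1.1658) + 5·e^(−1.7614) + 1·e^(−4.3534) + 4·e^(−4.4991) = 6.0000 + 0.62335 + 0.85902 + 0.012863 + 0.044476 = 7.5397.
⟨E⟩ = 1.8173, ⟨E²⟩ = 18.614.
C_V/k_B = (⟨E²⟩ − ⟨E⟩²)/(kT)² = (18.614 − 3.3026)/30.140 = 0.508.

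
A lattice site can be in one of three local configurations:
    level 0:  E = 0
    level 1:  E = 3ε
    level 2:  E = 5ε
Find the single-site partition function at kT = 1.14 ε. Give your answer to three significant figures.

Z = 1.08

Eᵢ/kT = 0, 2.6316, 4.3860.
Z = Σ e^(−Eᵢ/kT) = e^(−0) + e^(−2.6316) + e^(−4.3860) = 1.0000 + 0.071963 + 0.012450 = 1.0844.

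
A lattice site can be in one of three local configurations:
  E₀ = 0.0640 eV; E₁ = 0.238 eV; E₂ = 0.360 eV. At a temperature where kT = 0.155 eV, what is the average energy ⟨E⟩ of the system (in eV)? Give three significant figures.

Eᵢ/kT = 0.41290, 1.5355, 2.3226.
Z = Σ e^(−Eᵢ/kT) = e^(−0.41290) + e^(−1.5355) + e^(−2.3226) = 0.66173 + 0.21535 + 0.098018 = 0.97510.
⟨E⟩ = Σ Eᵢ e^(−Eᵢ/kT) / Z = (0.0640·0.66173 + 0.238·0.21535 + 0.360·0.098018) / 0.97510 = 0.132 eV.

0.132 eV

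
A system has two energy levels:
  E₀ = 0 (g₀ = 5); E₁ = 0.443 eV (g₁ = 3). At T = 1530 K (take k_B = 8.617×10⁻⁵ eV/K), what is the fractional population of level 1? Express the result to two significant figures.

0.020

k_BT = 8.617×10⁻⁵ × 1530 K = 0.1318 eV.
Eᵢ/kT = 0, 3.361.
Z = Σ gᵢe^(−Eᵢ/kT) = 5·e^(−0) + 3·e^(−3.361) = 5.000 + 0.1041 = 5.104.
P₁ = g₁ e^(−E₁/kT) / Z = 0.1041/5.104 = 0.020.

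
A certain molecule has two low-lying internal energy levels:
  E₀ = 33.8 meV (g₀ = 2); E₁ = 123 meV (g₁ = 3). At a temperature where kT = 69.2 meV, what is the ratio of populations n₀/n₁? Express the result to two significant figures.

n₀/n₁ = (g₀/g₁) exp[−(E₀−E₁)/kT] = (2/3) × exp(−(-89.2 meV)/(69.2 meV)) = (2/3) × exp(1.289) = 2.4.

2.4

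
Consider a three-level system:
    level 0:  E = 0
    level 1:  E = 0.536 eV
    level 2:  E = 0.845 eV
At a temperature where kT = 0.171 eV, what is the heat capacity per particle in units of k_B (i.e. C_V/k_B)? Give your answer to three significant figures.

Eᵢ/kT = 0, 3.1345, 4.9415.
Z = Σ e^(−Eᵢ/kT) = e^(−0) + e^(−3.1345) + e^(−4.9415) = 1.0000 + 0.043522 + 0.0071439 = 1.0507.
⟨E⟩ = 0.027947 eV, ⟨E²⟩ = 0.016755 eV².
C_V/k_B = (⟨E²⟩ − ⟨E⟩²)/(kT)² = (0.016755 − 0.00078103)/0.029241 = 0.546.

0.546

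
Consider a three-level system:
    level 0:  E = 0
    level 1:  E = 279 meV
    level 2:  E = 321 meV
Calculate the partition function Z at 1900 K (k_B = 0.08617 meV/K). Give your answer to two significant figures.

Z = 1.3

k_BT = 0.08617 × 1900 K = 163.7 meV.
Eᵢ/kT = 0, 1.704, 1.961.
Z = Σ e^(−Eᵢ/kT) = e^(−0) + e^(−1.704) + e^(−1.961) = 1.000 + 0.1820 + 0.1407 = 1.323.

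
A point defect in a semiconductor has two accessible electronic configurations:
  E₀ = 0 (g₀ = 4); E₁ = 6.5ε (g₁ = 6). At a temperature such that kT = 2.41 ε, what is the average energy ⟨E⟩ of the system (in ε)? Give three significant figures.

Eᵢ/kT = 0, 2.6971.
Z = Σ gᵢe^(−Eᵢ/kT) = 4·e^(−0) + 6·e^(−2.6971) = 4.0000 + 0.40440 = 4.4044.
⟨E⟩ = Σ Eᵢ gᵢe^(−Eᵢ/kT) / Z = (0·4.0000 + 6.5·0.40440) / 4.4044 = 0.597 ε.

0.597 ε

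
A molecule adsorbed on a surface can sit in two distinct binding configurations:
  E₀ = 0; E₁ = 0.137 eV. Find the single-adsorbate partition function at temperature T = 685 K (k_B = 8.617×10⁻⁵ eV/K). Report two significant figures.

Z = 1.1

k_BT = 8.617×10⁻⁵ × 685 K = 0.05903 eV.
Eᵢ/kT = 0, 2.321.
Z = Σ e^(−Eᵢ/kT) = e^(−0) + e^(−2.321) = 1.000 + 0.09818 = 1.098.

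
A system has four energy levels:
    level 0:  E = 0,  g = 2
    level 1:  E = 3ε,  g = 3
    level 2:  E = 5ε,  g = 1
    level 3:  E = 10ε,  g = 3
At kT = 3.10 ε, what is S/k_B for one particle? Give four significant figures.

1.764

Eᵢ/kT = 0, 0.967742, 1.61290, 3.22581.
Z = Σ gᵢe^(−Eᵢ/kT) = 2·e^(−0) + 3·e^(−0.967742) + 1·e^(−1.61290) + 3·e^(−3.22581) = 2.00000 + 1.13982 + 0.199309 + 0.119171 = 3.45830.
⟨E⟩ = Σ EᵢPᵢ = 1.62152 ε.
S/k_B = ln Z + ⟨E⟩/kT = ln(3.45830) + 1.62152/3.10 = 1.24078 + 0.523071 = 1.764.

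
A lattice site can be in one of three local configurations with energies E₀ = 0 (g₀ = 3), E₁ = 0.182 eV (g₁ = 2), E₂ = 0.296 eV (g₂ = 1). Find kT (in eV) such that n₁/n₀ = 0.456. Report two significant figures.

0.48 eV

n₁/n₀ = (g₁/g₀) exp[−(E₁−E₀)/kT] = 0.456.
⇒ (E₁−E₀)/kT = ln((2/3)/0.456) = ln(1.462) = 0.3798.
kT = 0.182 eV / 0.3798 = 0.48 eV.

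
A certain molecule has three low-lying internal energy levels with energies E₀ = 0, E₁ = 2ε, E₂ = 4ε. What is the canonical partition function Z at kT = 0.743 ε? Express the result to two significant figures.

Eᵢ/kT = 0, 2.692, 5.384.
Z = Σ e^(−Eᵢ/kT) = e^(−0) + e^(−2.692) + e^(−5.384) = 1.000 + 0.06775 + 0.004589 = 1.072.

Z = 1.1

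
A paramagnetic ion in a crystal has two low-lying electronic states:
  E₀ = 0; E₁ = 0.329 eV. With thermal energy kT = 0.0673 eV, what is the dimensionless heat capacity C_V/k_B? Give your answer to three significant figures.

0.177

Eᵢ/kT = 0, 4.8886.
Z = Σ e^(−Eᵢ/kT) = e^(−0) + e^(−4.8886) = 1.0000 + 0.0075320 = 1.0075.
⟨E⟩ = 0.0024596 eV, ⟨E²⟩ = 0.00080920 eV².
C_V/k_B = (⟨E²⟩ − ⟨E⟩²)/(kT)² = (0.00080920 − 0.0000060496)/0.0045293 = 0.177.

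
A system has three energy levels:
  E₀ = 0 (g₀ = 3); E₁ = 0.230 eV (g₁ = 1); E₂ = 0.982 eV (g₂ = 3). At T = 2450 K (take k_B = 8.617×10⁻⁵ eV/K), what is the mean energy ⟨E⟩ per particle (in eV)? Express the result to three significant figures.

k_BT = 8.617×10⁻⁵ × 2450 K = 0.21112 eV.
Eᵢ/kT = 0, 1.0894, 4.6514.
Z = Σ gᵢe^(−Eᵢ/kT) = 3·e^(−0) + 1·e^(−1.0894) + 3·e^(−4.6514) = 3.0000 + 0.33642 + 0.028645 = 3.3651.
⟨E⟩ = Σ Eᵢ gᵢe^(−Eᵢ/kT) / Z = (0·3.0000 + 0.230·0.33642 + 0.982·0.028645) / 3.3651 = 0.0314 eV.

0.0314 eV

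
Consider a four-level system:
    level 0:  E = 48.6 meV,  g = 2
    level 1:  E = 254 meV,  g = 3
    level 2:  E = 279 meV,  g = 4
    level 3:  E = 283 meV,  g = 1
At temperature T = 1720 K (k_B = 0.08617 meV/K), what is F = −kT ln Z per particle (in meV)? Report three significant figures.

k_BT = 0.08617 × 1720 K = 148.21 meV.
Eᵢ/kT = 0.32791, 1.7138, 1.8825, 1.9095.
Z = Σ gᵢe^(−Eᵢ/kT) = 2·e^(−0.32791) + 3·e^(−1.7138) + 4·e^(−1.8825) + 1·e^(−1.9095) = 1.4409 + 0.54054 + 0.60884 + 0.14815 = 2.7384.
F = −kT ln Z = −148.21 × ln(2.7384) = −148.21 × 1.0074 = -149 meV.

-149 meV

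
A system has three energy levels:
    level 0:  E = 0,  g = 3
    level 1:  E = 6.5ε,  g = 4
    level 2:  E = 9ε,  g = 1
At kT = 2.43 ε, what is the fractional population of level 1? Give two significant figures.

Eᵢ/kT = 0, 2.675, 3.704.
Z = Σ gᵢe^(−Eᵢ/kT) = 3·e^(−0) + 4·e^(−2.675) + 1·e^(−3.704) = 3.000 + 0.2756 + 0.02462 = 3.300.
P₁ = g₁ e^(−E₁/kT) / Z = 0.2756/3.300 = 0.084.

0.084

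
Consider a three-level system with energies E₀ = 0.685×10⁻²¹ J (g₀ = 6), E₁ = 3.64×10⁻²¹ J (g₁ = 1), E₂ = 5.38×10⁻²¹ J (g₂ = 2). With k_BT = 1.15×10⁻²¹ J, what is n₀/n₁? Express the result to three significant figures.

78.4

n₀/n₁ = (g₀/g₁) exp[−(E₀−E₁)/kT] = (6/1) × exp(−(-2.955 ×10⁻²¹ J)/(1.15 ×10⁻²¹ J)) = (6/1) × exp(2.5696) = 78.4.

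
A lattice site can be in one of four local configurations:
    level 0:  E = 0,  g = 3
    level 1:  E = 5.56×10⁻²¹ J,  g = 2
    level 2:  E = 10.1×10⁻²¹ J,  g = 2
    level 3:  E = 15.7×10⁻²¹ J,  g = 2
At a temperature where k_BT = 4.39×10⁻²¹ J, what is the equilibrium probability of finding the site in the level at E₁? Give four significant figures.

0.1475

Eᵢ/kT = 0, 1.26651, 2.30068, 3.57631.
Z = Σ gᵢe^(−Eᵢ/kT) = 3·e^(−0) + 2·e^(−1.26651) + 2·e^(−2.30068) + 2·e^(−3.57631) = 3.00000 + 0.563627 + 0.200381 + 0.0559575 = 3.81997.
P₁ = g₁ e^(−E₁/kT) / Z = 0.563627/3.81997 = 0.1475.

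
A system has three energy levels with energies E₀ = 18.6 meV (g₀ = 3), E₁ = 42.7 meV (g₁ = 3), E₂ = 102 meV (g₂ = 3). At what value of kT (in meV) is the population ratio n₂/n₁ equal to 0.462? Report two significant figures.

77 meV

n₂/n₁ = (g₂/g₁) exp[−(E₂−E₁)/kT] = 0.462.
⇒ (E₂−E₁)/kT = ln((3/3)/0.462) = ln(2.165) = 0.7724.
kT = 59.3 meV / 0.7724 = 77 meV.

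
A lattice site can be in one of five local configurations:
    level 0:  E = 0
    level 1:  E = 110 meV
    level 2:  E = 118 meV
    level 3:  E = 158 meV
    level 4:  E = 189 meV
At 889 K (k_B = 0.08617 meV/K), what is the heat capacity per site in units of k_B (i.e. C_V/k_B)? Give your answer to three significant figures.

0.764

k_BT = 0.08617 × 889 K = 76.605 meV.
Eᵢ/kT = 0, 1.4359, 1.5404, 2.0625, 2.4672.
Z = Σ e^(−Eᵢ/kT) = e^(−0) + e^(−1.4359) + e^(−1.5404) + e^(−2.0625) + e^(−2.4672) = 1.0000 + 0.23790 + 0.21430 + 0.12714 + 0.084822 = 1.6642.
⟨E⟩ = 52.623 meV, ⟨E²⟩ = 7250.5 meV².
C_V/k_B = (⟨E²⟩ − ⟨E⟩²)/(kT)² = (7250.5 − 2769.2)/5868.3 = 0.764.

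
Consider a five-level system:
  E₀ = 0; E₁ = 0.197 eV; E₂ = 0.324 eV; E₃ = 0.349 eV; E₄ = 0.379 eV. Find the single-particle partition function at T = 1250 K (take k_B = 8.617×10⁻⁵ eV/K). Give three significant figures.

k_BT = 8.617×10⁻⁵ × 1250 K = 0.10771 eV.
Eᵢ/kT = 0, 1.8290, 3.0081, 3.2402, 3.5187.
Z = Σ e^(−Eᵢ/kT) = e^(−0) + e^(−1.8290) + e^(−3.0081) + e^(−3.2402) + e^(−3.5187) = 1.0000 + 0.16057 + 0.049385 + 0.039156 + 0.029638 = 1.2787.

Z = 1.28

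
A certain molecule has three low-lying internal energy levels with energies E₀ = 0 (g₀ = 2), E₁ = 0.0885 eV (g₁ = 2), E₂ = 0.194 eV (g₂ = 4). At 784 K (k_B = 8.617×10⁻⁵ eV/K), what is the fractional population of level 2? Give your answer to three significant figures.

k_BT = 8.617×10⁻⁵ × 784 K = 0.067557 eV.
Eᵢ/kT = 0, 1.3100, 2.8716.
Z = Σ gᵢe^(−Eᵢ/kT) = 2·e^(−0) + 2·e^(−1.3100) + 4·e^(−2.8716) = 2.0000 + 0.53964 + 0.22643 = 2.7661.
P₂ = g₂ e^(−E₂/kT) / Z = 0.22643/2.7661 = 0.0819.

0.0819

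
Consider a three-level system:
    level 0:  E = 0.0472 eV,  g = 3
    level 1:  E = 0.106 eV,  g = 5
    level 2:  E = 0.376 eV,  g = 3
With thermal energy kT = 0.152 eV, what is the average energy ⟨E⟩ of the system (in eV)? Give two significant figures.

Eᵢ/kT = 0.3105, 0.6974, 2.474.
Z = Σ gᵢe^(−Eᵢ/kT) = 3·e^(−0.3105) + 5·e^(−0.6974) + 3·e^(−2.474) = 2.199 + 2.489 + 0.2527 = 4.941.
⟨E⟩ = Σ Eᵢ gᵢe^(−Eᵢ/kT) / Z = (0.0472·2.199 + 0.106·2.489 + 0.376·0.2527) / 4.941 = 0.094 eV.

0.094 eV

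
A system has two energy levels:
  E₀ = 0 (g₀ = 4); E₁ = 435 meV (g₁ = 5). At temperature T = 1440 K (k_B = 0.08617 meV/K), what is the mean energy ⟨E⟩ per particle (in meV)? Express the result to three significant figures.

k_BT = 0.08617 × 1440 K = 124.08 meV.
Eᵢ/kT = 0, 3.5058.
Z = Σ gᵢe^(−Eᵢ/kT) = 4·e^(−0) + 5·e^(−3.5058) = 4.0000 + 0.15011 = 4.1501.
⟨E⟩ = Σ Eᵢ gᵢe^(−Eᵢ/kT) / Z = (0·4.0000 + 435·0.15011) / 4.1501 = 15.7 meV.

15.7 meV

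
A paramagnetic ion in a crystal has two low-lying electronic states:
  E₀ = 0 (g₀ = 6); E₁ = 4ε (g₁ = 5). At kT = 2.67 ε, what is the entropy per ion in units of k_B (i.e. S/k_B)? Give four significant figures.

Eᵢ/kT = 0, 1.49813.
Z = Σ gᵢe^(−Eᵢ/kT) = 6·e^(−0) + 5·e^(−1.49813) = 6.00000 + 1.11774 = 7.11774.
⟨E⟩ = Σ EᵢPᵢ = 0.628143 ε.
S/k_B = ln Z + ⟨E⟩/kT = ln(7.11774) + 0.628143/2.67 = 1.96259 + 0.235260 = 2.198.

2.198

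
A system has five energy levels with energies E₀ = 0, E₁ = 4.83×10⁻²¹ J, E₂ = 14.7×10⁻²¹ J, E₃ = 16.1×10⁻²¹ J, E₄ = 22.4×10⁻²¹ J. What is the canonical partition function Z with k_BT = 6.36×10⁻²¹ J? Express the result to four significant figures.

Z = 1.676

Eᵢ/kT = 0, 0.759434, 2.31132, 2.53145, 3.52201.
Z = Σ e^(−Eᵢ/kT) = e^(−0) + e^(−0.759434) + e^(−2.31132) + e^(−2.53145) + e^(−3.52201) = 1.00000 + 0.467931 + 0.0991303 + 0.0795436 + 0.0295400 = 1.67614.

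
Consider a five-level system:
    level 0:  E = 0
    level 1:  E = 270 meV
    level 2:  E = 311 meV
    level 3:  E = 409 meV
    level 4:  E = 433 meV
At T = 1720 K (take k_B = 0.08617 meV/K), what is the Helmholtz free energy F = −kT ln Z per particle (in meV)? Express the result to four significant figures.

-50.04 meV

k_BT = 0.08617 × 1720 K = 148.212 meV.
Eᵢ/kT = 0, 1.82171, 2.09835, 2.75956, 2.92149.
Z = Σ e^(−Eᵢ/kT) = e^(−0) + e^(−1.82171) + e^(−2.09835) + e^(−2.75956) + e^(−2.92149) = 1.00000 + 0.161749 + 0.122659 + 0.0633196 + 0.0538534 = 1.40158.
F = −kT ln Z = −148.212 × ln(1.40158) = −148.212 × 0.337600 = -50.04 meV.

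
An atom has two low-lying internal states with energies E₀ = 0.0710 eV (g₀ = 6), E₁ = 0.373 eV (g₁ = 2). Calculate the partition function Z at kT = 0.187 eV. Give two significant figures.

Z = 4.4

Eᵢ/kT = 0.3797, 1.995.
Z = Σ gᵢe^(−Eᵢ/kT) = 6·e^(−0.3797) + 2·e^(−1.995) = 4.104 + 0.2720 = 4.376.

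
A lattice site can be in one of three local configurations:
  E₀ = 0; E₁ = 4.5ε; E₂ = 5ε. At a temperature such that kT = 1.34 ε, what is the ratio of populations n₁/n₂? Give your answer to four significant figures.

n₁/n₂ = exp[−(E₁−E₂)/kT] = exp(−(-0.5ε)/(1.34ε)) = exp(0.373134) = 1.452.

1.452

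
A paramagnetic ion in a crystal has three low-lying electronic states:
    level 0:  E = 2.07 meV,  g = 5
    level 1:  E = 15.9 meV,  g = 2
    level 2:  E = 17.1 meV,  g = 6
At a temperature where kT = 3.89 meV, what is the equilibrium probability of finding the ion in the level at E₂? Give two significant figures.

Eᵢ/kT = 0.5321, 4.087, 4.396.
Z = Σ gᵢe^(−Eᵢ/kT) = 5·e^(−0.5321) + 2·e^(−4.087) + 6·e^(−4.396) = 2.937 + 0.03358 + 0.07396 = 3.045.
P₂ = g₂ e^(−E₂/kT) / Z = 0.07396/3.045 = 0.024.

0.024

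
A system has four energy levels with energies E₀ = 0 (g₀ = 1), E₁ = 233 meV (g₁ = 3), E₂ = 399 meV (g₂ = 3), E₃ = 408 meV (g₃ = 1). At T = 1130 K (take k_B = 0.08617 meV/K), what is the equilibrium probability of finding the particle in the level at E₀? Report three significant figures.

k_BT = 0.08617 × 1130 K = 97.372 meV.
Eᵢ/kT = 0, 2.3929, 4.0977, 4.1901.
Z = Σ gᵢe^(−Eᵢ/kT) = 1·e^(−0) + 3·e^(−2.3929) + 3·e^(−4.0977) + 1·e^(−4.1901) = 1.0000 + 0.27409 + 0.049833 + 0.015145 = 1.3391.
P₀ = g₀ e^(−E₀/kT) / Z = 1.0000/1.3391 = 0.747.

0.747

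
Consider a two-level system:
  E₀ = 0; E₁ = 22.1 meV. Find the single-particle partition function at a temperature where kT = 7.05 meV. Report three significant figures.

Z = 1.04

Eᵢ/kT = 0, 3.1348.
Z = Σ e^(−Eᵢ/kT) = e^(−0) + e^(−3.1348) = 1.0000 + 0.043508 = 1.0435.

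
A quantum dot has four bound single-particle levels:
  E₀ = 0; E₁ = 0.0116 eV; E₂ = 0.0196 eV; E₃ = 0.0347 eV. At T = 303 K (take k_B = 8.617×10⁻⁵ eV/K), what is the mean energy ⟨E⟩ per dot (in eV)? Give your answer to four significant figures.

k_BT = 8.617×10⁻⁵ × 303 K = 0.0261095 eV.
Eᵢ/kT = 0, 0.444283, 0.750685, 1.32902.
Z = Σ e^(−Eᵢ/kT) = e^(−0) + e^(−0.444283) + e^(−0.750685) + e^(−1.32902) = 1.00000 + 0.641284 + 0.472043 + 0.264737 = 2.37806.
⟨E⟩ = Σ Eᵢ e^(−Eᵢ/kT) / Z = (0·1.00000 + 0.0116·0.641284 + 0.0196·0.472043 + 0.0347·0.264737) / 2.37806 = 0.01088 eV.

0.01088 eV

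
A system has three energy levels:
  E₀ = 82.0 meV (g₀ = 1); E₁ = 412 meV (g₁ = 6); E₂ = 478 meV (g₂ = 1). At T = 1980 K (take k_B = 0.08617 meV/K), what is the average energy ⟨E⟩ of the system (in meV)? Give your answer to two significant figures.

250 meV

k_BT = 0.08617 × 1980 K = 170.6 meV.
Eᵢ/kT = 0.4807, 2.415, 2.802.
Z = Σ gᵢe^(−Eᵢ/kT) = 1·e^(−0.4807) + 6·e^(−2.415) + 1·e^(−2.802) = 0.6184 + 0.5362 + 0.06069 = 1.215.
⟨E⟩ = Σ Eᵢ gᵢe^(−Eᵢ/kT) / Z = (82.0·0.6184 + 412·0.5362 + 478·0.06069) / 1.215 = 250 meV.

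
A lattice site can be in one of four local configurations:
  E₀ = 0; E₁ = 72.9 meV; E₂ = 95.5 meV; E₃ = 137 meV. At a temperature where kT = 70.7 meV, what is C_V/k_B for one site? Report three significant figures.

Eᵢ/kT = 0, 1.0311, 1.3508, 1.9378.
Z = Σ e^(−Eᵢ/kT) = e^(−0) + e^(−1.0311) + e^(−1.3508) + e^(−1.9378) = 1.0000 + 0.35661 + 0.25903 + 0.14402 = 1.7597.
⟨E⟩ = 40.044 meV, ⟨E²⟩ = 3955.6 meV².
C_V/k_B = (⟨E²⟩ − ⟨E⟩²)/(kT)² = (3955.6 − 1603.5)/4998.5 = 0.471.

0.471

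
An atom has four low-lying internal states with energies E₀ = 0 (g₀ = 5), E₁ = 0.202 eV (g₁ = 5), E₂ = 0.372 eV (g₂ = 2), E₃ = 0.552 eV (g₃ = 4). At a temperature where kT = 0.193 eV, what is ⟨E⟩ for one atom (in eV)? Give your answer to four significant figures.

Eᵢ/kT = 0, 1.04663, 1.92746, 2.86010.
Z = Σ gᵢe^(−Eᵢ/kT) = 5·e^(−0) + 5·e^(−1.04663) + 2·e^(−1.92746) + 4·e^(−2.86010) = 5.00000 + 1.75560 + 0.291035 + 0.229052 = 7.27569.
⟨E⟩ = Σ Eᵢ gᵢe^(−Eᵢ/kT) / Z = (0·5.00000 + 0.202·1.75560 + 0.372·0.291035 + 0.552·0.229052) / 7.27569 = 0.08100 eV.

0.08100 eV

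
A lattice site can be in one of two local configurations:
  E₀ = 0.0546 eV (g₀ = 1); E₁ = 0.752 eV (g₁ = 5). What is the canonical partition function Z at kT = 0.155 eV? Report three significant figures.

Z = 0.742

Eᵢ/kT = 0.35226, 4.8516.
Z = Σ gᵢe^(−Eᵢ/kT) = 1·e^(−0.35226) + 5·e^(−4.8516) = 0.70310 + 0.039079 = 0.74218.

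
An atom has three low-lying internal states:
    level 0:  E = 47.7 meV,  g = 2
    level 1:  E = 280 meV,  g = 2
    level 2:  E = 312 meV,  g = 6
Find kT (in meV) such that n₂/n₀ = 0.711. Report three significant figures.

184 meV

n₂/n₀ = (g₂/g₀) exp[−(E₂−E₀)/kT] = 0.711.
⇒ (E₂−E₀)/kT = ln((6/2)/0.711) = ln(4.2194) = 1.4397.
kT = 264.3 meV / 1.4397 = 184 meV.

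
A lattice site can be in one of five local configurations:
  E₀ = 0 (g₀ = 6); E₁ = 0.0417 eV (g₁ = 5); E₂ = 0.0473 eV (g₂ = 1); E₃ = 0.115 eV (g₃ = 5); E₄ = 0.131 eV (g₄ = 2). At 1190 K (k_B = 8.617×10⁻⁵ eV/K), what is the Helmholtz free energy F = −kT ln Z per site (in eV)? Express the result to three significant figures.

k_BT = 8.617×10⁻⁵ × 1190 K = 0.10254 eV.
Eᵢ/kT = 0, 0.40667, 0.46128, 1.1215, 1.2776.
Z = Σ gᵢe^(−Eᵢ/kT) = 6·e^(−0) + 5·e^(−0.40667) + 1·e^(−0.46128) + 5·e^(−1.1215) + 2·e^(−1.2776) = 6.0000 + 3.3293 + 0.63048 + 1.6290 + 0.55741 = 12.146.
F = −kT ln Z = −0.10254 × ln(12.146) = −0.10254 × 2.4970 = -0.256 eV.

-0.256 eV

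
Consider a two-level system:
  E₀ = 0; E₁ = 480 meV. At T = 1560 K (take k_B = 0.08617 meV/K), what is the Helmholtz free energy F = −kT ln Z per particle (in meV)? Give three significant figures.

-3.73 meV

k_BT = 0.08617 × 1560 K = 134.43 meV.
Eᵢ/kT = 0, 3.5706.
Z = Σ e^(−Eᵢ/kT) = e^(−0) + e^(−3.5706) = 1.0000 + 0.028139 = 1.0281.
F = −kT ln Z = −134.43 × ln(1.0281) = −134.43 × 0.027712 = -3.73 meV.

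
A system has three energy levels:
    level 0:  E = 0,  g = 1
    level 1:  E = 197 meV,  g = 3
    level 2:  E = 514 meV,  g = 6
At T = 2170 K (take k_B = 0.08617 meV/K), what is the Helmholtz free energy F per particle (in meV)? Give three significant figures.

-166 meV

k_BT = 0.08617 × 2170 K = 186.99 meV.
Eᵢ/kT = 0, 1.0535, 2.7488.
Z = Σ gᵢe^(−Eᵢ/kT) = 1·e^(−0) + 3·e^(−1.0535) + 6·e^(−2.7488) = 1.0000 + 1.0461 + 0.38403 = 2.4301.
F = −kT ln Z = −186.99 × ln(2.4301) = −186.99 × 0.88793 = -166 meV.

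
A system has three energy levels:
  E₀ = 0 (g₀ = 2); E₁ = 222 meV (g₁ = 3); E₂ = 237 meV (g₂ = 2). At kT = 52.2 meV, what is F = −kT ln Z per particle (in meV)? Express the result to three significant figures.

-37.8 meV

Eᵢ/kT = 0, 4.2529, 4.5402.
Z = Σ gᵢe^(−Eᵢ/kT) = 2·e^(−0) + 3·e^(−4.2529) + 2·e^(−4.5402) = 2.0000 + 0.042669 + 0.021343 = 2.0640.
F = −kT ln Z = −52.2 × ln(2.0640) = −52.2 × 0.72465 = -37.8 meV.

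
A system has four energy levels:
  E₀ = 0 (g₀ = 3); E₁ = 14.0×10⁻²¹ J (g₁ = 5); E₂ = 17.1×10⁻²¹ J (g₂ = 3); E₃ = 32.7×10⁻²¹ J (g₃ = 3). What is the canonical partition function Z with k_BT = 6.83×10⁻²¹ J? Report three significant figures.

Z = 3.91

Eᵢ/kT = 0, 2.0498, 2.5037, 4.7877.
Z = Σ gᵢe^(−Eᵢ/kT) = 3·e^(−0) + 5·e^(−2.0498) + 3·e^(−2.5037) + 3·e^(−4.7877) = 3.0000 + 0.64380 + 0.24535 + 0.024995 = 3.9141.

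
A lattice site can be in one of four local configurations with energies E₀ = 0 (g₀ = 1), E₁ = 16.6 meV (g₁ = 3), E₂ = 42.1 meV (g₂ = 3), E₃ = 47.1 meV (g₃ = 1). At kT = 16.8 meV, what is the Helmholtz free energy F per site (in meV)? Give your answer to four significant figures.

Eᵢ/kT = 0, 0.988095, 2.50595, 2.80357.
Z = Σ gᵢe^(−Eᵢ/kT) = 1·e^(−0) + 3·e^(−0.988095) + 3·e^(−2.50595) + 1·e^(−2.80357) = 1.00000 + 1.11686 + 0.244794 + 0.0605934 = 2.42225.
F = −kT ln Z = −16.8 × ln(2.42225) = −16.8 × 0.884697 = -14.86 meV.

-14.86 meV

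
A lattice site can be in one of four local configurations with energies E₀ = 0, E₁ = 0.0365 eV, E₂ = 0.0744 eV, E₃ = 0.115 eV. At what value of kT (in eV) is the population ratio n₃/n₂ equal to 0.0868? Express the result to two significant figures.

0.017 eV

n₃/n₂ = exp[−(E₃−E₂)/kT] = 0.0868.
⇒ (E₃−E₂)/kT = ln(1/0.0868) = ln(11.52) = 2.444.
kT = 0.0406 eV / 2.444 = 0.017 eV.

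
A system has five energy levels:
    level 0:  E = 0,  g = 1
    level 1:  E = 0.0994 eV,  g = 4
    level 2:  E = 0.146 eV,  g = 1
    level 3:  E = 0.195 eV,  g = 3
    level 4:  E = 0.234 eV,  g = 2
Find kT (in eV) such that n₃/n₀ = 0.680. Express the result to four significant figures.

0.1314 eV

n₃/n₀ = (g₃/g₀) exp[−(E₃−E₀)/kT] = 0.680.
⇒ (E₃−E₀)/kT = ln((3/1)/0.680) = ln(4.41176) = 1.48427.
kT = 0.195 eV / 1.48427 = 0.1314 eV.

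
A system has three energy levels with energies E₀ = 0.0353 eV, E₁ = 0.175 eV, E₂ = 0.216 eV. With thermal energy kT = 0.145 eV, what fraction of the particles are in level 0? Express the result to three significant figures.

Eᵢ/kT = 0.24345, 1.2069, 1.4897.
Z = Σ e^(−Eᵢ/kT) = e^(−0.24345) + e^(−1.2069) + e^(−1.4897) = 0.78392 + 0.29912 + 0.22544 = 1.3085.
P₀ = e^(−E₀/kT) / Z = 0.78392/1.3085 = 0.599.

0.599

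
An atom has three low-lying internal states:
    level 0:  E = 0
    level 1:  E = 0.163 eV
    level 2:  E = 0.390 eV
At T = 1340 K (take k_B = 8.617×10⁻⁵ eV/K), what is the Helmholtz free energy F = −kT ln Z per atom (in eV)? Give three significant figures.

k_BT = 8.617×10⁻⁵ × 1340 K = 0.11547 eV.
Eᵢ/kT = 0, 1.4116, 3.3775.
Z = Σ e^(−Eᵢ/kT) = e^(−0) + e^(−1.4116) + e^(−3.3775) = 1.0000 + 0.24375 + 0.034133 = 1.2779.
F = −kT ln Z = −0.11547 × ln(1.2779) = −0.11547 × 0.24522 = -0.0283 eV.

-0.0283 eV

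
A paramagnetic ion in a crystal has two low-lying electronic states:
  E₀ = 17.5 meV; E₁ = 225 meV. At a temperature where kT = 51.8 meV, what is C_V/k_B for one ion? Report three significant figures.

0.282

Eᵢ/kT = 0.33784, 4.3436.
Z = Σ e^(−Eᵢ/kT) = e^(−0.33784) + e^(−4.3436) = 0.71331 + 0.012990 = 0.72630.
⟨E⟩ = 21.211 meV, ⟨E²⟩ = 1206.2 meV².
C_V/k_B = (⟨E²⟩ − ⟨E⟩²)/(kT)² = (1206.2 − 449.91)/2683.2 = 0.282.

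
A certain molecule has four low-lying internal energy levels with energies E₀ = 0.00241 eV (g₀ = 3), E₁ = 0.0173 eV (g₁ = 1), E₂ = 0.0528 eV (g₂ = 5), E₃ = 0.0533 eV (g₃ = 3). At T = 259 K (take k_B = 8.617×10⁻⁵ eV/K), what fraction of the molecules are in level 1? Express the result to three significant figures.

0.118

k_BT = 8.617×10⁻⁵ × 259 K = 0.022318 eV.
Eᵢ/kT = 0.10798, 0.77516, 2.3658, 2.3882.
Z = Σ gᵢe^(−Eᵢ/kT) = 3·e^(−0.10798) + 1·e^(−0.77516) + 5·e^(−2.3658) + 3·e^(−2.3882) = 2.6929 + 0.46063 + 0.46937 + 0.27538 = 3.8983.
P₁ = g₁ e^(−E₁/kT) / Z = 0.46063/3.8983 = 0.118.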